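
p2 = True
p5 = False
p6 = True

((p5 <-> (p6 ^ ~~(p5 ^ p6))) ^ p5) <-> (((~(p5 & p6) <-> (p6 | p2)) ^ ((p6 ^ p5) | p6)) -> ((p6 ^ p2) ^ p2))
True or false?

True

p5 ^ p6 = False ^ True = True
~(p5 ^ p6) = ~True = False
~~(p5 ^ p6) = ~False = True
p6 ^ ~~(p5 ^ p6) = True ^ True = False
p5 <-> (p6 ^ ~~(p5 ^ p6)) = False <-> False = True
(p5 <-> (p6 ^ ~~(p5 ^ p6))) ^ p5 = True ^ False = True
p5 & p6 = False & True = False
~(p5 & p6) = ~False = True
p6 | p2 = True | True = True
~(p5 & p6) <-> (p6 | p2) = True <-> True = True
p6 ^ p5 = True ^ False = True
(p6 ^ p5) | p6 = True | True = True
(~(p5 & p6) <-> (p6 | p2)) ^ ((p6 ^ p5) | p6) = True ^ True = False
p6 ^ p2 = True ^ True = False
(p6 ^ p2) ^ p2 = False ^ True = True
((~(p5 & p6) <-> (p6 | p2)) ^ ((p6 ^ p5) | p6)) -> ((p6 ^ p2) ^ p2) = False -> True = True
((p5 <-> (p6 ^ ~~(p5 ^ p6))) ^ p5) <-> (((~(p5 & p6) <-> (p6 | p2)) ^ ((p6 ^ p5) | p6)) -> ((p6 ^ p2) ^ p2)) = True <-> True = True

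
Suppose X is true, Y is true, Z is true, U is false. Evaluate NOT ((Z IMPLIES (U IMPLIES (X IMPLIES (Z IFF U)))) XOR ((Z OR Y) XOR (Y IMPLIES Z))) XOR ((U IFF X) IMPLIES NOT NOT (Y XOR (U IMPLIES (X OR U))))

Z IFF U = T IFF F = F
X IMPLIES (Z IFF U) = T IMPLIES F = F
U IMPLIES (X IMPLIES (Z IFF U)) = F IMPLIES F = T
Z IMPLIES (U IMPLIES (X IMPLIES (Z IFF U))) = T IMPLIES T = T
Z OR Y = T OR T = T
Y IMPLIES Z = T IMPLIES T = T
(Z OR Y) XOR (Y IMPLIES Z) = T XOR T = F
(Z IMPLIES (U IMPLIES (X IMPLIES (Z IFF U)))) XOR ((Z OR Y) XOR (Y IMPLIES Z)) = T XOR F = T
NOT ((Z IMPLIES (U IMPLIES (X IMPLIES (Z IFF U)))) XOR ((Z OR Y) XOR (Y IMPLIES Z))) = NOT T = F
U IFF X = F IFF T = F
X OR U = T OR F = T
U IMPLIES (X OR U) = F IMPLIES T = T
Y XOR (U IMPLIES (X OR U)) = T XOR T = F
NOT (Y XOR (U IMPLIES (X OR U))) = NOT F = T
NOT NOT (Y XOR (U IMPLIES (X OR U))) = NOT T = F
(U IFF X) IMPLIES NOT NOT (Y XOR (U IMPLIES (X OR U))) = F IMPLIES F = T
NOT ((Z IMPLIES (U IMPLIES (X IMPLIES (Z IFF U)))) XOR ((Z OR Y) XOR (Y IMPLIES Z))) XOR ((U IFF X) IMPLIES NOT NOT (Y XOR (U IMPLIES (X OR U)))) = F XOR T = T

T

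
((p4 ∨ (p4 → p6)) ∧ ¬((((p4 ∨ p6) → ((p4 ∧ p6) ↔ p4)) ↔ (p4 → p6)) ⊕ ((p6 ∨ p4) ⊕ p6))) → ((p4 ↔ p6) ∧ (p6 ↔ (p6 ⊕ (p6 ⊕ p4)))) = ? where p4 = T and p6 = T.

p4 → p6 = T → T = T
p4 ∨ (p4 → p6) = T ∨ T = T
p4 ∨ p6 = T ∨ T = T
p4 ∧ p6 = T ∧ T = T
(p4 ∧ p6) ↔ p4 = T ↔ T = T
(p4 ∨ p6) → ((p4 ∧ p6) ↔ p4) = T → T = T
p4 → p6 = T → T = T
((p4 ∨ p6) → ((p4 ∧ p6) ↔ p4)) ↔ (p4 → p6) = T ↔ T = T
p6 ∨ p4 = T ∨ T = T
(p6 ∨ p4) ⊕ p6 = T ⊕ T = F
(((p4 ∨ p6) → ((p4 ∧ p6) ↔ p4)) ↔ (p4 → p6)) ⊕ ((p6 ∨ p4) ⊕ p6) = T ⊕ F = T
¬((((p4 ∨ p6) → ((p4 ∧ p6) ↔ p4)) ↔ (p4 → p6)) ⊕ ((p6 ∨ p4) ⊕ p6)) = ¬T = F
(p4 ∨ (p4 → p6)) ∧ ¬((((p4 ∨ p6) → ((p4 ∧ p6) ↔ p4)) ↔ (p4 → p6)) ⊕ ((p6 ∨ p4) ⊕ p6)) = T ∧ F = F
p4 ↔ p6 = T ↔ T = T
p6 ⊕ p4 = T ⊕ T = F
p6 ⊕ (p6 ⊕ p4) = T ⊕ F = T
p6 ↔ (p6 ⊕ (p6 ⊕ p4)) = T ↔ T = T
(p4 ↔ p6) ∧ (p6 ↔ (p6 ⊕ (p6 ⊕ p4))) = T ∧ T = T
((p4 ∨ (p4 → p6)) ∧ ¬((((p4 ∨ p6) → ((p4 ∧ p6) ↔ p4)) ↔ (p4 → p6)) ⊕ ((p6 ∨ p4) ⊕ p6))) → ((p4 ↔ p6) ∧ (p6 ↔ (p6 ⊕ (p6 ⊕ p4)))) = F → T = T

T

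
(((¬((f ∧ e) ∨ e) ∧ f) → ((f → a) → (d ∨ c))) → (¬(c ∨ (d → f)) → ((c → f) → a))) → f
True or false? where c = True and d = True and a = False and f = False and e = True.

Substituting c=True, d=True, a=False, f=False, e=True:
f ∧ e = False ∧ True = False
(f ∧ e) ∨ e = False ∨ True = True
¬((f ∧ e) ∨ e) = ¬True = False
¬((f ∧ e) ∨ e) ∧ f = False ∧ False = False
f → a = False → False = True
d ∨ c = True ∨ True = True
(f → a) → (d ∨ c) = True → True = True
(¬((f ∧ e) ∨ e) ∧ f) → ((f → a) → (d ∨ c)) = False → True = True
d → f = True → False = False
c ∨ (d → f) = True ∨ False = True
¬(c ∨ (d → f)) = ¬True = False
c → f = True → False = False
(c → f) → a = False → False = True
¬(c ∨ (d → f)) → ((c → f) → a) = False → True = True
((¬((f ∧ e) ∨ e) ∧ f) → ((f → a) → (d ∨ c))) → (¬(c ∨ (d → f)) → ((c → f) → a)) = True → True = True
(((¬((f ∧ e) ∨ e) ∧ f) → ((f → a) → (d ∨ c))) → (¬(c ∨ (d → f)) → ((c → f) → a))) → f = True → False = False

False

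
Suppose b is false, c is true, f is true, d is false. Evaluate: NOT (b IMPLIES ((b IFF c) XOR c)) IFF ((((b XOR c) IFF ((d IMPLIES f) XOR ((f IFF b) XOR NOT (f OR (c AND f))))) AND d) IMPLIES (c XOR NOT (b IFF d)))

b IFF c = false IFF true = false
(b IFF c) XOR c = false XOR true = true
b IMPLIES ((b IFF c) XOR c) = false IMPLIES true = true
NOT (b IMPLIES ((b IFF c) XOR c)) = NOT true = false
b XOR c = false XOR true = true
d IMPLIES f = false IMPLIES true = true
f IFF b = true IFF false = false
c AND f = true AND true = true
f OR (c AND f) = true OR true = true
NOT (f OR (c AND f)) = NOT true = false
(f IFF b) XOR NOT (f OR (c AND f)) = false XOR false = false
(d IMPLIES f) XOR ((f IFF b) XOR NOT (f OR (c AND f))) = true XOR false = true
(b XOR c) IFF ((d IMPLIES f) XOR ((f IFF b) XOR NOT (f OR (c AND f)))) = true IFF true = true
((b XOR c) IFF ((d IMPLIES f) XOR ((f IFF b) XOR NOT (f OR (c AND f))))) AND d = true AND false = false
b IFF d = false IFF false = true
NOT (b IFF d) = NOT true = false
c XOR NOT (b IFF d) = true XOR false = true
(((b XOR c) IFF ((d IMPLIES f) XOR ((f IFF b) XOR NOT (f OR (c AND f))))) AND d) IMPLIES (c XOR NOT (b IFF d)) = false IMPLIES true = true
NOT (b IMPLIES ((b IFF c) XOR c)) IFF ((((b XOR c) IFF ((d IMPLIES f) XOR ((f IFF b) XOR NOT (f OR (c AND f))))) AND d) IMPLIES (c XOR NOT (b IFF d))) = false IFF true = false

false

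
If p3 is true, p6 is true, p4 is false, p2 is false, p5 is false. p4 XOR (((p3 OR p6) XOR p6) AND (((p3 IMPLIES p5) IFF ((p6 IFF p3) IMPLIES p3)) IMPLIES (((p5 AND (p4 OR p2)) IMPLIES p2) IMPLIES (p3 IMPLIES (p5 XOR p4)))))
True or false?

Substituting p3=true, p6=true, p4=false, p2=false, p5=false:
p3 OR p6 = true OR true = true
(p3 OR p6) XOR p6 = true XOR true = false
p3 IMPLIES p5 = true IMPLIES false = false
p6 IFF p3 = true IFF true = true
(p6 IFF p3) IMPLIES p3 = true IMPLIES true = true
(p3 IMPLIES p5) IFF ((p6 IFF p3) IMPLIES p3) = false IFF true = false
p4 OR p2 = false OR false = false
p5 AND (p4 OR p2) = false AND false = false
(p5 AND (p4 OR p2)) IMPLIES p2 = false IMPLIES false = true
p5 XOR p4 = false XOR false = false
p3 IMPLIES (p5 XOR p4) = true IMPLIES false = false
((p5 AND (p4 OR p2)) IMPLIES p2) IMPLIES (p3 IMPLIES (p5 XOR p4)) = true IMPLIES false = false
((p3 IMPLIES p5) IFF ((p6 IFF p3) IMPLIES p3)) IMPLIES (((p5 AND (p4 OR p2)) IMPLIES p2) IMPLIES (p3 IMPLIES (p5 XOR p4))) = false IMPLIES false = true
((p3 OR p6) XOR p6) AND (((p3 IMPLIES p5) IFF ((p6 IFF p3) IMPLIES p3)) IMPLIES (((p5 AND (p4 OR p2)) IMPLIES p2) IMPLIES (p3 IMPLIES (p5 XOR p4)))) = false AND true = false
p4 XOR (((p3 OR p6) XOR p6) AND (((p3 IMPLIES p5) IFF ((p6 IFF p3) IMPLIES p3)) IMPLIES (((p5 AND (p4 OR p2)) IMPLIES p2) IMPLIES (p3 IMPLIES (p5 XOR p4))))) = false XOR false = false

false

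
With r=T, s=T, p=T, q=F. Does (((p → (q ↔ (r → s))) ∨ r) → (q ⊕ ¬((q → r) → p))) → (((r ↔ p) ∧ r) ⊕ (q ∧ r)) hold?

r → s = T → T = T
q ↔ (r → s) = F ↔ T = F
p → (q ↔ (r → s)) = T → F = F
(p → (q ↔ (r → s))) ∨ r = F ∨ T = T
q → r = F → T = T
(q → r) → p = T → T = T
¬((q → r) → p) = ¬T = F
q ⊕ ¬((q → r) → p) = F ⊕ F = F
((p → (q ↔ (r → s))) ∨ r) → (q ⊕ ¬((q → r) → p)) = T → F = F
r ↔ p = T ↔ T = T
(r ↔ p) ∧ r = T ∧ T = T
q ∧ r = F ∧ T = F
((r ↔ p) ∧ r) ⊕ (q ∧ r) = T ⊕ F = T
(((p → (q ↔ (r → s))) ∨ r) → (q ⊕ ¬((q → r) → p))) → (((r ↔ p) ∧ r) ⊕ (q ∧ r)) = F → T = T

T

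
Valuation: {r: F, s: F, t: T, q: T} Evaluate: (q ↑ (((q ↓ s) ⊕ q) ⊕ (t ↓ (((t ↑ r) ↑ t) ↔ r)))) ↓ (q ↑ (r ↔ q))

F

q ↓ s = T ↓ F = F
(q ↓ s) ⊕ q = F ⊕ T = T
t ↑ r = T ↑ F = T
(t ↑ r) ↑ t = T ↑ T = F
((t ↑ r) ↑ t) ↔ r = F ↔ F = T
t ↓ (((t ↑ r) ↑ t) ↔ r) = T ↓ T = F
((q ↓ s) ⊕ q) ⊕ (t ↓ (((t ↑ r) ↑ t) ↔ r)) = T ⊕ F = T
q ↑ (((q ↓ s) ⊕ q) ⊕ (t ↓ (((t ↑ r) ↑ t) ↔ r))) = T ↑ T = F
r ↔ q = F ↔ T = F
q ↑ (r ↔ q) = T ↑ F = T
(q ↑ (((q ↓ s) ⊕ q) ⊕ (t ↓ (((t ↑ r) ↑ t) ↔ r)))) ↓ (q ↑ (r ↔ q)) = F ↓ T = F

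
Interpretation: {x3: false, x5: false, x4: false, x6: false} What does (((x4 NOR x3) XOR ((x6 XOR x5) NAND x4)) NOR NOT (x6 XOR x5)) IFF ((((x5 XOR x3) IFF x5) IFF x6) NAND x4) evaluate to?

Substituting x3=false, x5=false, x4=false, x6=false:
x4 NOR x3 = false NOR false = true
x6 XOR x5 = false XOR false = false
(x6 XOR x5) NAND x4 = false NAND false = true
(x4 NOR x3) XOR ((x6 XOR x5) NAND x4) = true XOR true = false
x6 XOR x5 = false XOR false = false
NOT (x6 XOR x5) = NOT false = true
((x4 NOR x3) XOR ((x6 XOR x5) NAND x4)) NOR NOT (x6 XOR x5) = false NOR true = false
x5 XOR x3 = false XOR false = false
(x5 XOR x3) IFF x5 = false IFF false = true
((x5 XOR x3) IFF x5) IFF x6 = true IFF false = false
(((x5 XOR x3) IFF x5) IFF x6) NAND x4 = false NAND false = true
(((x4 NOR x3) XOR ((x6 XOR x5) NAND x4)) NOR NOT (x6 XOR x5)) IFF ((((x5 XOR x3) IFF x5) IFF x6) NAND x4) = false IFF true = false

false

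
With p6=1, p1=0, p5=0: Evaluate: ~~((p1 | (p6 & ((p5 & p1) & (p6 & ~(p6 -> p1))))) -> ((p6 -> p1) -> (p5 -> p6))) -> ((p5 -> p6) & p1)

0

p5 & p1 = 0 & 0 = 0
p6 -> p1 = 1 -> 0 = 0
~(p6 -> p1) = ~0 = 1
p6 & ~(p6 -> p1) = 1 & 1 = 1
(p5 & p1) & (p6 & ~(p6 -> p1)) = 0 & 1 = 0
p6 & ((p5 & p1) & (p6 & ~(p6 -> p1))) = 1 & 0 = 0
p1 | (p6 & ((p5 & p1) & (p6 & ~(p6 -> p1)))) = 0 | 0 = 0
p6 -> p1 = 1 -> 0 = 0
p5 -> p6 = 0 -> 1 = 1
(p6 -> p1) -> (p5 -> p6) = 0 -> 1 = 1
(p1 | (p6 & ((p5 & p1) & (p6 & ~(p6 -> p1))))) -> ((p6 -> p1) -> (p5 -> p6)) = 0 -> 1 = 1
~((p1 | (p6 & ((p5 & p1) & (p6 & ~(p6 -> p1))))) -> ((p6 -> p1) -> (p5 -> p6))) = ~1 = 0
~~((p1 | (p6 & ((p5 & p1) & (p6 & ~(p6 -> p1))))) -> ((p6 -> p1) -> (p5 -> p6))) = ~0 = 1
p5 -> p6 = 0 -> 1 = 1
(p5 -> p6) & p1 = 1 & 0 = 0
~~((p1 | (p6 & ((p5 & p1) & (p6 & ~(p6 -> p1))))) -> ((p6 -> p1) -> (p5 -> p6))) -> ((p5 -> p6) & p1) = 1 -> 0 = 0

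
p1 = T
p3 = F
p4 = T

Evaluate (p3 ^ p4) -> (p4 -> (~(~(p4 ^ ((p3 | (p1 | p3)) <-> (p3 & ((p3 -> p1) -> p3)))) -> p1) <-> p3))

T

Substituting p1=T, p3=F, p4=T:
p3 ^ p4 = F ^ T = T
p1 | p3 = T | F = T
p3 | (p1 | p3) = F | T = T
p3 -> p1 = F -> T = T
(p3 -> p1) -> p3 = T -> F = F
p3 & ((p3 -> p1) -> p3) = F & F = F
(p3 | (p1 | p3)) <-> (p3 & ((p3 -> p1) -> p3)) = T <-> F = F
p4 ^ ((p3 | (p1 | p3)) <-> (p3 & ((p3 -> p1) -> p3))) = T ^ F = T
~(p4 ^ ((p3 | (p1 | p3)) <-> (p3 & ((p3 -> p1) -> p3)))) = ~T = F
~(p4 ^ ((p3 | (p1 | p3)) <-> (p3 & ((p3 -> p1) -> p3)))) -> p1 = F -> T = T
~(~(p4 ^ ((p3 | (p1 | p3)) <-> (p3 & ((p3 -> p1) -> p3)))) -> p1) = ~T = F
~(~(p4 ^ ((p3 | (p1 | p3)) <-> (p3 & ((p3 -> p1) -> p3)))) -> p1) <-> p3 = F <-> F = T
p4 -> (~(~(p4 ^ ((p3 | (p1 | p3)) <-> (p3 & ((p3 -> p1) -> p3)))) -> p1) <-> p3) = T -> T = T
(p3 ^ p4) -> (p4 -> (~(~(p4 ^ ((p3 | (p1 | p3)) <-> (p3 & ((p3 -> p1) -> p3)))) -> p1) <-> p3)) = T -> T = T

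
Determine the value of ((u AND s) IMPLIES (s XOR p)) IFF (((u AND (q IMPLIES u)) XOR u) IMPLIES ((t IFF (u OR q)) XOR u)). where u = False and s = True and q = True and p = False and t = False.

u AND s = False AND True = False
s XOR p = True XOR False = True
(u AND s) IMPLIES (s XOR p) = False IMPLIES True = True
q IMPLIES u = True IMPLIES False = False
u AND (q IMPLIES u) = False AND False = False
(u AND (q IMPLIES u)) XOR u = False XOR False = False
u OR q = False OR True = True
t IFF (u OR q) = False IFF True = False
(t IFF (u OR q)) XOR u = False XOR False = False
((u AND (q IMPLIES u)) XOR u) IMPLIES ((t IFF (u OR q)) XOR u) = False IMPLIES False = True
((u AND s) IMPLIES (s XOR p)) IFF (((u AND (q IMPLIES u)) XOR u) IMPLIES ((t IFF (u OR q)) XOR u)) = True IFF True = True

True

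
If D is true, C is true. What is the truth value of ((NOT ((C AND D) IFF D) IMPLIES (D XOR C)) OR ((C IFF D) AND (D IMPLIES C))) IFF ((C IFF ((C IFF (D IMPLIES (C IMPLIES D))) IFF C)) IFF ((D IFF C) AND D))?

true

C AND D = true AND true = true
(C AND D) IFF D = true IFF true = true
NOT ((C AND D) IFF D) = NOT true = false
D XOR C = true XOR true = false
NOT ((C AND D) IFF D) IMPLIES (D XOR C) = false IMPLIES false = true
C IFF D = true IFF true = true
D IMPLIES C = true IMPLIES true = true
(C IFF D) AND (D IMPLIES C) = true AND true = true
(NOT ((C AND D) IFF D) IMPLIES (D XOR C)) OR ((C IFF D) AND (D IMPLIES C)) = true OR true = true
C IMPLIES D = true IMPLIES true = true
D IMPLIES (C IMPLIES D) = true IMPLIES true = true
C IFF (D IMPLIES (C IMPLIES D)) = true IFF true = true
(C IFF (D IMPLIES (C IMPLIES D))) IFF C = true IFF true = true
C IFF ((C IFF (D IMPLIES (C IMPLIES D))) IFF C) = true IFF true = true
D IFF C = true IFF true = true
(D IFF C) AND D = true AND true = true
(C IFF ((C IFF (D IMPLIES (C IMPLIES D))) IFF C)) IFF ((D IFF C) AND D) = true IFF true = true
((NOT ((C AND D) IFF D) IMPLIES (D XOR C)) OR ((C IFF D) AND (D IMPLIES C))) IFF ((C IFF ((C IFF (D IMPLIES (C IMPLIES D))) IFF C)) IFF ((D IFF C) AND D)) = true IFF true = true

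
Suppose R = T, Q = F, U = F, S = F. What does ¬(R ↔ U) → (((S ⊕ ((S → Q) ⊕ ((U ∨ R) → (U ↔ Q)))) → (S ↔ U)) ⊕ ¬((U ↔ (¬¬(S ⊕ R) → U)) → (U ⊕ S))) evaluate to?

F

Substituting R=T, Q=F, U=F, S=F:
R ↔ U = T ↔ F = F
¬(R ↔ U) = ¬F = T
S → Q = F → F = T
U ∨ R = F ∨ T = T
U ↔ Q = F ↔ F = T
(U ∨ R) → (U ↔ Q) = T → T = T
(S → Q) ⊕ ((U ∨ R) → (U ↔ Q)) = T ⊕ T = F
S ⊕ ((S → Q) ⊕ ((U ∨ R) → (U ↔ Q))) = F ⊕ F = F
S ↔ U = F ↔ F = T
(S ⊕ ((S → Q) ⊕ ((U ∨ R) → (U ↔ Q)))) → (S ↔ U) = F → T = T
S ⊕ R = F ⊕ T = T
¬(S ⊕ R) = ¬T = F
¬¬(S ⊕ R) = ¬F = T
¬¬(S ⊕ R) → U = T → F = F
U ↔ (¬¬(S ⊕ R) → U) = F ↔ F = T
U ⊕ S = F ⊕ F = F
(U ↔ (¬¬(S ⊕ R) → U)) → (U ⊕ S) = T → F = F
¬((U ↔ (¬¬(S ⊕ R) → U)) → (U ⊕ S)) = ¬F = T
((S ⊕ ((S → Q) ⊕ ((U ∨ R) → (U ↔ Q)))) → (S ↔ U)) ⊕ ¬((U ↔ (¬¬(S ⊕ R) → U)) → (U ⊕ S)) = T ⊕ T = F
¬(R ↔ U) → (((S ⊕ ((S → Q) ⊕ ((U ∨ R) → (U ↔ Q)))) → (S ↔ U)) ⊕ ¬((U ↔ (¬¬(S ⊕ R) → U)) → (U ⊕ S))) = T → F = F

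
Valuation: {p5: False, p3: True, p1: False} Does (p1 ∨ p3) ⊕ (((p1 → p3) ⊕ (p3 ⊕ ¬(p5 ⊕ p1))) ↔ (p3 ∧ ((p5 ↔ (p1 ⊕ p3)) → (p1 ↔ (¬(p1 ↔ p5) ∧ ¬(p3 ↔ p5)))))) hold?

False

p1 ∨ p3 = False ∨ True = True
p1 → p3 = False → True = True
p5 ⊕ p1 = False ⊕ False = False
¬(p5 ⊕ p1) = ¬False = True
p3 ⊕ ¬(p5 ⊕ p1) = True ⊕ True = False
(p1 → p3) ⊕ (p3 ⊕ ¬(p5 ⊕ p1)) = True ⊕ False = True
p1 ⊕ p3 = False ⊕ True = True
p5 ↔ (p1 ⊕ p3) = False ↔ True = False
p1 ↔ p5 = False ↔ False = True
¬(p1 ↔ p5) = ¬True = False
p3 ↔ p5 = True ↔ False = False
¬(p3 ↔ p5) = ¬False = True
¬(p1 ↔ p5) ∧ ¬(p3 ↔ p5) = False ∧ True = False
p1 ↔ (¬(p1 ↔ p5) ∧ ¬(p3 ↔ p5)) = False ↔ False = True
(p5 ↔ (p1 ⊕ p3)) → (p1 ↔ (¬(p1 ↔ p5) ∧ ¬(p3 ↔ p5))) = False → True = True
p3 ∧ ((p5 ↔ (p1 ⊕ p3)) → (p1 ↔ (¬(p1 ↔ p5) ∧ ¬(p3 ↔ p5)))) = True ∧ True = True
((p1 → p3) ⊕ (p3 ⊕ ¬(p5 ⊕ p1))) ↔ (p3 ∧ ((p5 ↔ (p1 ⊕ p3)) → (p1 ↔ (¬(p1 ↔ p5) ∧ ¬(p3 ↔ p5))))) = True ↔ True = True
(p1 ∨ p3) ⊕ (((p1 → p3) ⊕ (p3 ⊕ ¬(p5 ⊕ p1))) ↔ (p3 ∧ ((p5 ↔ (p1 ⊕ p3)) → (p1 ↔ (¬(p1 ↔ p5) ∧ ¬(p3 ↔ p5)))))) = True ⊕ True = False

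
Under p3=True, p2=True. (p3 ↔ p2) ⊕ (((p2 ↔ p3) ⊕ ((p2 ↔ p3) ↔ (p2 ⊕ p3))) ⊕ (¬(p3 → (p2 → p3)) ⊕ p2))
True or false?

p3 ↔ p2 = True ↔ True = True
p2 ↔ p3 = True ↔ True = True
p2 ↔ p3 = True ↔ True = True
p2 ⊕ p3 = True ⊕ True = False
(p2 ↔ p3) ↔ (p2 ⊕ p3) = True ↔ False = False
(p2 ↔ p3) ⊕ ((p2 ↔ p3) ↔ (p2 ⊕ p3)) = True ⊕ False = True
p2 → p3 = True → True = True
p3 → (p2 → p3) = True → True = True
¬(p3 → (p2 → p3)) = ¬True = False
¬(p3 → (p2 → p3)) ⊕ p2 = False ⊕ True = True
((p2 ↔ p3) ⊕ ((p2 ↔ p3) ↔ (p2 ⊕ p3))) ⊕ (¬(p3 → (p2 → p3)) ⊕ p2) = True ⊕ True = False
(p3 ↔ p2) ⊕ (((p2 ↔ p3) ⊕ ((p2 ↔ p3) ↔ (p2 ⊕ p3))) ⊕ (¬(p3 → (p2 → p3)) ⊕ p2)) = True ⊕ False = True

True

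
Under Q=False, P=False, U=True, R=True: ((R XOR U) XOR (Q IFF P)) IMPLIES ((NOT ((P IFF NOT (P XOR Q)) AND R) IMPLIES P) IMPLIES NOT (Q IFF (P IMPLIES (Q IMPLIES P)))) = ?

True

Substituting Q=False, P=False, U=True, R=True:
R XOR U = True XOR True = False
Q IFF P = False IFF False = True
(R XOR U) XOR (Q IFF P) = False XOR True = True
P XOR Q = False XOR False = False
NOT (P XOR Q) = NOT False = True
P IFF NOT (P XOR Q) = False IFF True = False
(P IFF NOT (P XOR Q)) AND R = False AND True = False
NOT ((P IFF NOT (P XOR Q)) AND R) = NOT False = True
NOT ((P IFF NOT (P XOR Q)) AND R) IMPLIES P = True IMPLIES False = False
Q IMPLIES P = False IMPLIES False = True
P IMPLIES (Q IMPLIES P) = False IMPLIES True = True
Q IFF (P IMPLIES (Q IMPLIES P)) = False IFF True = False
NOT (Q IFF (P IMPLIES (Q IMPLIES P))) = NOT False = True
(NOT ((P IFF NOT (P XOR Q)) AND R) IMPLIES P) IMPLIES NOT (Q IFF (P IMPLIES (Q IMPLIES P))) = False IMPLIES True = True
((R XOR U) XOR (Q IFF P)) IMPLIES ((NOT ((P IFF NOT (P XOR Q)) AND R) IMPLIES P) IMPLIES NOT (Q IFF (P IMPLIES (Q IMPLIES P)))) = True IMPLIES True = True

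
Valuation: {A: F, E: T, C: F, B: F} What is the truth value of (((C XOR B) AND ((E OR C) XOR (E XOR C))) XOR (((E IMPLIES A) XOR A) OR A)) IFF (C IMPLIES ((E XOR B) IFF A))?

C XOR B = F XOR F = F
E OR C = T OR F = T
E XOR C = T XOR F = T
(E OR C) XOR (E XOR C) = T XOR T = F
(C XOR B) AND ((E OR C) XOR (E XOR C)) = F AND F = F
E IMPLIES A = T IMPLIES F = F
(E IMPLIES A) XOR A = F XOR F = F
((E IMPLIES A) XOR A) OR A = F OR F = F
((C XOR B) AND ((E OR C) XOR (E XOR C))) XOR (((E IMPLIES A) XOR A) OR A) = F XOR F = F
E XOR B = T XOR F = T
(E XOR B) IFF A = T IFF F = F
C IMPLIES ((E XOR B) IFF A) = F IMPLIES F = T
(((C XOR B) AND ((E OR C) XOR (E XOR C))) XOR (((E IMPLIES A) XOR A) OR A)) IFF (C IMPLIES ((E XOR B) IFF A)) = F IFF T = F

F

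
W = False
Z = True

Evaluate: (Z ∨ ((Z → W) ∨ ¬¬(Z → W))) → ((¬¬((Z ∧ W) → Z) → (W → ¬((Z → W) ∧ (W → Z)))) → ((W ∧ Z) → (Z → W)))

Substituting W=False, Z=True:
Z → W = True → False = False
Z → W = True → False = False
¬(Z → W) = ¬False = True
¬¬(Z → W) = ¬True = False
(Z → W) ∨ ¬¬(Z → W) = False ∨ False = False
Z ∨ ((Z → W) ∨ ¬¬(Z → W)) = True ∨ False = True
Z ∧ W = True ∧ False = False
(Z ∧ W) → Z = False → True = True
¬((Z ∧ W) → Z) = ¬True = False
¬¬((Z ∧ W) → Z) = ¬False = True
Z → W = True → False = False
W → Z = False → True = True
(Z → W) ∧ (W → Z) = False ∧ True = False
¬((Z → W) ∧ (W → Z)) = ¬False = True
W → ¬((Z → W) ∧ (W → Z)) = False → True = True
¬¬((Z ∧ W) → Z) → (W → ¬((Z → W) ∧ (W → Z))) = True → True = True
W ∧ Z = False ∧ True = False
Z → W = True → False = False
(W ∧ Z) → (Z → W) = False → False = True
(¬¬((Z ∧ W) → Z) → (W → ¬((Z → W) ∧ (W → Z)))) → ((W ∧ Z) → (Z → W)) = True → True = True
(Z ∨ ((Z → W) ∨ ¬¬(Z → W))) → ((¬¬((Z ∧ W) → Z) → (W → ¬((Z → W) ∧ (W → Z)))) → ((W ∧ Z) → (Z → W))) = True → True = True

True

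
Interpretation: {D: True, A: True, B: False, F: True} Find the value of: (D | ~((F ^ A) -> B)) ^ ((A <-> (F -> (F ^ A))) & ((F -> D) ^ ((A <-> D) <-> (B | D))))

F ^ A = True ^ True = False
(F ^ A) -> B = False -> False = True
~((F ^ A) -> B) = ~True = False
D | ~((F ^ A) -> B) = True | False = True
F ^ A = True ^ True = False
F -> (F ^ A) = True -> False = False
A <-> (F -> (F ^ A)) = True <-> False = False
F -> D = True -> True = True
A <-> D = True <-> True = True
B | D = False | True = True
(A <-> D) <-> (B | D) = True <-> True = True
(F -> D) ^ ((A <-> D) <-> (B | D)) = True ^ True = False
(A <-> (F -> (F ^ A))) & ((F -> D) ^ ((A <-> D) <-> (B | D))) = False & False = False
(D | ~((F ^ A) -> B)) ^ ((A <-> (F -> (F ^ A))) & ((F -> D) ^ ((A <-> D) <-> (B | D)))) = True ^ False = True

True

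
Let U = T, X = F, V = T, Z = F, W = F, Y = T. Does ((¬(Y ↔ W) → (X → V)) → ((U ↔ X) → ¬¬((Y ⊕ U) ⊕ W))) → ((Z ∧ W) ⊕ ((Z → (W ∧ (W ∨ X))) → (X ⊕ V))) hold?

T

Substituting U=T, X=F, V=T, Z=F, W=F, Y=T:
Y ↔ W = T ↔ F = F
¬(Y ↔ W) = ¬F = T
X → V = F → T = T
¬(Y ↔ W) → (X → V) = T → T = T
U ↔ X = T ↔ F = F
Y ⊕ U = T ⊕ T = F
(Y ⊕ U) ⊕ W = F ⊕ F = F
¬((Y ⊕ U) ⊕ W) = ¬F = T
¬¬((Y ⊕ U) ⊕ W) = ¬T = F
(U ↔ X) → ¬¬((Y ⊕ U) ⊕ W) = F → F = T
(¬(Y ↔ W) → (X → V)) → ((U ↔ X) → ¬¬((Y ⊕ U) ⊕ W)) = T → T = T
Z ∧ W = F ∧ F = F
W ∨ X = F ∨ F = F
W ∧ (W ∨ X) = F ∧ F = F
Z → (W ∧ (W ∨ X)) = F → F = T
X ⊕ V = F ⊕ T = T
(Z → (W ∧ (W ∨ X))) → (X ⊕ V) = T → T = T
(Z ∧ W) ⊕ ((Z → (W ∧ (W ∨ X))) → (X ⊕ V)) = F ⊕ T = T
((¬(Y ↔ W) → (X → V)) → ((U ↔ X) → ¬¬((Y ⊕ U) ⊕ W))) → ((Z ∧ W) ⊕ ((Z → (W ∧ (W ∨ X))) → (X ⊕ V))) = T → T = T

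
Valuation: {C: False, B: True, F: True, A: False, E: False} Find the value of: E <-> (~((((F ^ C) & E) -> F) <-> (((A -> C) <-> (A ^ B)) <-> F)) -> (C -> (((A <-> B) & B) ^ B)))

Substituting C=False, B=True, F=True, A=False, E=False:
F ^ C = True ^ False = True
(F ^ C) & E = True & False = False
((F ^ C) & E) -> F = False -> True = True
A -> C = False -> False = True
A ^ B = False ^ True = True
(A -> C) <-> (A ^ B) = True <-> True = True
((A -> C) <-> (A ^ B)) <-> F = True <-> True = True
(((F ^ C) & E) -> F) <-> (((A -> C) <-> (A ^ B)) <-> F) = True <-> True = True
~((((F ^ C) & E) -> F) <-> (((A -> C) <-> (A ^ B)) <-> F)) = ~True = False
A <-> B = False <-> True = False
(A <-> B) & B = False & True = False
((A <-> B) & B) ^ B = False ^ True = True
C -> (((A <-> B) & B) ^ B) = False -> True = True
~((((F ^ C) & E) -> F) <-> (((A -> C) <-> (A ^ B)) <-> F)) -> (C -> (((A <-> B) & B) ^ B)) = False -> True = True
E <-> (~((((F ^ C) & E) -> F) <-> (((A -> C) <-> (A ^ B)) <-> F)) -> (C -> (((A <-> B) & B) ^ B))) = False <-> True = False

False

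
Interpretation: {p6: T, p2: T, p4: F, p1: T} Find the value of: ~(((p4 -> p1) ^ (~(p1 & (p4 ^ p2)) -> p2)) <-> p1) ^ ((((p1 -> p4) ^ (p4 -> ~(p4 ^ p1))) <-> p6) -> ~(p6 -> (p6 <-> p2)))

T

Substituting p6=T, p2=T, p4=F, p1=T:
p4 -> p1 = F -> T = T
p4 ^ p2 = F ^ T = T
p1 & (p4 ^ p2) = T & T = T
~(p1 & (p4 ^ p2)) = ~T = F
~(p1 & (p4 ^ p2)) -> p2 = F -> T = T
(p4 -> p1) ^ (~(p1 & (p4 ^ p2)) -> p2) = T ^ T = F
((p4 -> p1) ^ (~(p1 & (p4 ^ p2)) -> p2)) <-> p1 = F <-> T = F
~(((p4 -> p1) ^ (~(p1 & (p4 ^ p2)) -> p2)) <-> p1) = ~F = T
p1 -> p4 = T -> F = F
p4 ^ p1 = F ^ T = T
~(p4 ^ p1) = ~T = F
p4 -> ~(p4 ^ p1) = F -> F = T
(p1 -> p4) ^ (p4 -> ~(p4 ^ p1)) = F ^ T = T
((p1 -> p4) ^ (p4 -> ~(p4 ^ p1))) <-> p6 = T <-> T = T
p6 <-> p2 = T <-> T = T
p6 -> (p6 <-> p2) = T -> T = T
~(p6 -> (p6 <-> p2)) = ~T = F
(((p1 -> p4) ^ (p4 -> ~(p4 ^ p1))) <-> p6) -> ~(p6 -> (p6 <-> p2)) = T -> F = F
~(((p4 -> p1) ^ (~(p1 & (p4 ^ p2)) -> p2)) <-> p1) ^ ((((p1 -> p4) ^ (p4 -> ~(p4 ^ p1))) <-> p6) -> ~(p6 -> (p6 <-> p2))) = T ^ F = T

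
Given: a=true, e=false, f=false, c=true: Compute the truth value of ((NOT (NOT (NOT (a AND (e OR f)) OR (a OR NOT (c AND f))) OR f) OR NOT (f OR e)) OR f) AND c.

e OR f = false OR false = false
a AND (e OR f) = true AND false = false
NOT (a AND (e OR f)) = NOT false = true
c AND f = true AND false = false
NOT (c AND f) = NOT false = true
a OR NOT (c AND f) = true OR true = true
NOT (a AND (e OR f)) OR (a OR NOT (c AND f)) = true OR true = true
NOT (NOT (a AND (e OR f)) OR (a OR NOT (c AND f))) = NOT true = false
NOT (NOT (a AND (e OR f)) OR (a OR NOT (c AND f))) OR f = false OR false = false
NOT (NOT (NOT (a AND (e OR f)) OR (a OR NOT (c AND f))) OR f) = NOT false = true
f OR e = false OR false = false
NOT (f OR e) = NOT false = true
NOT (NOT (NOT (a AND (e OR f)) OR (a OR NOT (c AND f))) OR f) OR NOT (f OR e) = true OR true = true
(NOT (NOT (NOT (a AND (e OR f)) OR (a OR NOT (c AND f))) OR f) OR NOT (f OR e)) OR f = true OR false = true
((NOT (NOT (NOT (a AND (e OR f)) OR (a OR NOT (c AND f))) OR f) OR NOT (f OR e)) OR f) AND c = true AND true = true

true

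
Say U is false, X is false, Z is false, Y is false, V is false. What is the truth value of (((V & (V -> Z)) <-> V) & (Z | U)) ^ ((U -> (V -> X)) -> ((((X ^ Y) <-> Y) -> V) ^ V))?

V -> Z = False -> False = True
V & (V -> Z) = False & True = False
(V & (V -> Z)) <-> V = False <-> False = True
Z | U = False | False = False
((V & (V -> Z)) <-> V) & (Z | U) = True & False = False
V -> X = False -> False = True
U -> (V -> X) = False -> True = True
X ^ Y = False ^ False = False
(X ^ Y) <-> Y = False <-> False = True
((X ^ Y) <-> Y) -> V = True -> False = False
(((X ^ Y) <-> Y) -> V) ^ V = False ^ False = False
(U -> (V -> X)) -> ((((X ^ Y) <-> Y) -> V) ^ V) = True -> False = False
(((V & (V -> Z)) <-> V) & (Z | U)) ^ ((U -> (V -> X)) -> ((((X ^ Y) <-> Y) -> V) ^ V)) = False ^ False = False

False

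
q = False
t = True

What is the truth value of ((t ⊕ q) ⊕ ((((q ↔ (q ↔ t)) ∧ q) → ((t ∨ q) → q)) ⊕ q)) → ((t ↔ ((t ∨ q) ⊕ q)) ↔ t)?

True

t ⊕ q = True ⊕ False = True
q ↔ t = False ↔ True = False
q ↔ (q ↔ t) = False ↔ False = True
(q ↔ (q ↔ t)) ∧ q = True ∧ False = False
t ∨ q = True ∨ False = True
(t ∨ q) → q = True → False = False
((q ↔ (q ↔ t)) ∧ q) → ((t ∨ q) → q) = False → False = True
(((q ↔ (q ↔ t)) ∧ q) → ((t ∨ q) → q)) ⊕ q = True ⊕ False = True
(t ⊕ q) ⊕ ((((q ↔ (q ↔ t)) ∧ q) → ((t ∨ q) → q)) ⊕ q) = True ⊕ True = False
t ∨ q = True ∨ False = True
(t ∨ q) ⊕ q = True ⊕ False = True
t ↔ ((t ∨ q) ⊕ q) = True ↔ True = True
(t ↔ ((t ∨ q) ⊕ q)) ↔ t = True ↔ True = True
((t ⊕ q) ⊕ ((((q ↔ (q ↔ t)) ∧ q) → ((t ∨ q) → q)) ⊕ q)) → ((t ↔ ((t ∨ q) ⊕ q)) ↔ t) = False → True = True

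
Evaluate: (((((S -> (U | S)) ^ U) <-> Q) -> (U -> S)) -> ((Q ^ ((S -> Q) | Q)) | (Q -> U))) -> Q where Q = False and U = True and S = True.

Substituting Q=False, U=True, S=True:
U | S = True | True = True
S -> (U | S) = True -> True = True
(S -> (U | S)) ^ U = True ^ True = False
((S -> (U | S)) ^ U) <-> Q = False <-> False = True
U -> S = True -> True = True
(((S -> (U | S)) ^ U) <-> Q) -> (U -> S) = True -> True = True
S -> Q = True -> False = False
(S -> Q) | Q = False | False = False
Q ^ ((S -> Q) | Q) = False ^ False = False
Q -> U = False -> True = True
(Q ^ ((S -> Q) | Q)) | (Q -> U) = False | True = True
((((S -> (U | S)) ^ U) <-> Q) -> (U -> S)) -> ((Q ^ ((S -> Q) | Q)) | (Q -> U)) = True -> True = True
(((((S -> (U | S)) ^ U) <-> Q) -> (U -> S)) -> ((Q ^ ((S -> Q) | Q)) | (Q -> U))) -> Q = True -> False = False

False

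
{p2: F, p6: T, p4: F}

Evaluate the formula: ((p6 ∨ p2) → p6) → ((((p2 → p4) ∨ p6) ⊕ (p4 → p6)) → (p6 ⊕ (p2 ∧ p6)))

p6 ∨ p2 = T ∨ F = T
(p6 ∨ p2) → p6 = T → T = T
p2 → p4 = F → F = T
(p2 → p4) ∨ p6 = T ∨ T = T
p4 → p6 = F → T = T
((p2 → p4) ∨ p6) ⊕ (p4 → p6) = T ⊕ T = F
p2 ∧ p6 = F ∧ T = F
p6 ⊕ (p2 ∧ p6) = T ⊕ F = T
(((p2 → p4) ∨ p6) ⊕ (p4 → p6)) → (p6 ⊕ (p2 ∧ p6)) = F → T = T
((p6 ∨ p2) → p6) → ((((p2 → p4) ∨ p6) ⊕ (p4 → p6)) → (p6 ⊕ (p2 ∧ p6))) = T → T = T

T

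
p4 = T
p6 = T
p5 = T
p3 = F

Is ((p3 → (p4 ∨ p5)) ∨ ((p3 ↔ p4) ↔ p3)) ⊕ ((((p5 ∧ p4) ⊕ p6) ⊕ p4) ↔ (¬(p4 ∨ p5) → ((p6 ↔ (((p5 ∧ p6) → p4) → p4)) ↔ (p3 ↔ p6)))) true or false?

p4 ∨ p5 = T ∨ T = T
p3 → (p4 ∨ p5) = F → T = T
p3 ↔ p4 = F ↔ T = F
(p3 ↔ p4) ↔ p3 = F ↔ F = T
(p3 → (p4 ∨ p5)) ∨ ((p3 ↔ p4) ↔ p3) = T ∨ T = T
p5 ∧ p4 = T ∧ T = T
(p5 ∧ p4) ⊕ p6 = T ⊕ T = F
((p5 ∧ p4) ⊕ p6) ⊕ p4 = F ⊕ T = T
p4 ∨ p5 = T ∨ T = T
¬(p4 ∨ p5) = ¬T = F
p5 ∧ p6 = T ∧ T = T
(p5 ∧ p6) → p4 = T → T = T
((p5 ∧ p6) → p4) → p4 = T → T = T
p6 ↔ (((p5 ∧ p6) → p4) → p4) = T ↔ T = T
p3 ↔ p6 = F ↔ T = F
(p6 ↔ (((p5 ∧ p6) → p4) → p4)) ↔ (p3 ↔ p6) = T ↔ F = F
¬(p4 ∨ p5) → ((p6 ↔ (((p5 ∧ p6) → p4) → p4)) ↔ (p3 ↔ p6)) = F → F = T
(((p5 ∧ p4) ⊕ p6) ⊕ p4) ↔ (¬(p4 ∨ p5) → ((p6 ↔ (((p5 ∧ p6) → p4) → p4)) ↔ (p3 ↔ p6))) = T ↔ T = T
((p3 → (p4 ∨ p5)) ∨ ((p3 ↔ p4) ↔ p3)) ⊕ ((((p5 ∧ p4) ⊕ p6) ⊕ p4) ↔ (¬(p4 ∨ p5) → ((p6 ↔ (((p5 ∧ p6) → p4) → p4)) ↔ (p3 ↔ p6)))) = T ⊕ T = F

F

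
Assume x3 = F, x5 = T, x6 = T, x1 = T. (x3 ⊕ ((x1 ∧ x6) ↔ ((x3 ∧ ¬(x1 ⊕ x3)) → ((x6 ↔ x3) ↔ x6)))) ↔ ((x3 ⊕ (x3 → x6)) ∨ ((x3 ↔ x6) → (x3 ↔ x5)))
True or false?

T

Substituting x3=F, x5=T, x6=T, x1=T:
x1 ∧ x6 = T ∧ T = T
x1 ⊕ x3 = T ⊕ F = T
¬(x1 ⊕ x3) = ¬T = F
x3 ∧ ¬(x1 ⊕ x3) = F ∧ F = F
x6 ↔ x3 = T ↔ F = F
(x6 ↔ x3) ↔ x6 = F ↔ T = F
(x3 ∧ ¬(x1 ⊕ x3)) → ((x6 ↔ x3) ↔ x6) = F → F = T
(x1 ∧ x6) ↔ ((x3 ∧ ¬(x1 ⊕ x3)) → ((x6 ↔ x3) ↔ x6)) = T ↔ T = T
x3 ⊕ ((x1 ∧ x6) ↔ ((x3 ∧ ¬(x1 ⊕ x3)) → ((x6 ↔ x3) ↔ x6))) = F ⊕ T = T
x3 → x6 = F → T = T
x3 ⊕ (x3 → x6) = F ⊕ T = T
x3 ↔ x6 = F ↔ T = F
x3 ↔ x5 = F ↔ T = F
(x3 ↔ x6) → (x3 ↔ x5) = F → F = T
(x3 ⊕ (x3 → x6)) ∨ ((x3 ↔ x6) → (x3 ↔ x5)) = T ∨ T = T
(x3 ⊕ ((x1 ∧ x6) ↔ ((x3 ∧ ¬(x1 ⊕ x3)) → ((x6 ↔ x3) ↔ x6)))) ↔ ((x3 ⊕ (x3 → x6)) ∨ ((x3 ↔ x6) → (x3 ↔ x5))) = T ↔ T = T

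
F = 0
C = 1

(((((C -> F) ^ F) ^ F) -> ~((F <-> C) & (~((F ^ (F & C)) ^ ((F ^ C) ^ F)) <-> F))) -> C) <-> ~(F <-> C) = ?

1

C -> F = 1 -> 0 = 0
(C -> F) ^ F = 0 ^ 0 = 0
((C -> F) ^ F) ^ F = 0 ^ 0 = 0
F <-> C = 0 <-> 1 = 0
F & C = 0 & 1 = 0
F ^ (F & C) = 0 ^ 0 = 0
F ^ C = 0 ^ 1 = 1
(F ^ C) ^ F = 1 ^ 0 = 1
(F ^ (F & C)) ^ ((F ^ C) ^ F) = 0 ^ 1 = 1
~((F ^ (F & C)) ^ ((F ^ C) ^ F)) = ~1 = 0
~((F ^ (F & C)) ^ ((F ^ C) ^ F)) <-> F = 0 <-> 0 = 1
(F <-> C) & (~((F ^ (F & C)) ^ ((F ^ C) ^ F)) <-> F) = 0 & 1 = 0
~((F <-> C) & (~((F ^ (F & C)) ^ ((F ^ C) ^ F)) <-> F)) = ~0 = 1
(((C -> F) ^ F) ^ F) -> ~((F <-> C) & (~((F ^ (F & C)) ^ ((F ^ C) ^ F)) <-> F)) = 0 -> 1 = 1
((((C -> F) ^ F) ^ F) -> ~((F <-> C) & (~((F ^ (F & C)) ^ ((F ^ C) ^ F)) <-> F))) -> C = 1 -> 1 = 1
F <-> C = 0 <-> 1 = 0
~(F <-> C) = ~0 = 1
(((((C -> F) ^ F) ^ F) -> ~((F <-> C) & (~((F ^ (F & C)) ^ ((F ^ C) ^ F)) <-> F))) -> C) <-> ~(F <-> C) = 1 <-> 1 = 1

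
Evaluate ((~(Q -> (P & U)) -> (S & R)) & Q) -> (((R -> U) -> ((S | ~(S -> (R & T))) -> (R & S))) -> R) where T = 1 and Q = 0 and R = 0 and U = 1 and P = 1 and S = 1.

P & U = 1 & 1 = 1
Q -> (P & U) = 0 -> 1 = 1
~(Q -> (P & U)) = ~1 = 0
S & R = 1 & 0 = 0
~(Q -> (P & U)) -> (S & R) = 0 -> 0 = 1
(~(Q -> (P & U)) -> (S & R)) & Q = 1 & 0 = 0
R -> U = 0 -> 1 = 1
R & T = 0 & 1 = 0
S -> (R & T) = 1 -> 0 = 0
~(S -> (R & T)) = ~0 = 1
S | ~(S -> (R & T)) = 1 | 1 = 1
R & S = 0 & 1 = 0
(S | ~(S -> (R & T))) -> (R & S) = 1 -> 0 = 0
(R -> U) -> ((S | ~(S -> (R & T))) -> (R & S)) = 1 -> 0 = 0
((R -> U) -> ((S | ~(S -> (R & T))) -> (R & S))) -> R = 0 -> 0 = 1
((~(Q -> (P & U)) -> (S & R)) & Q) -> (((R -> U) -> ((S | ~(S -> (R & T))) -> (R & S))) -> R) = 0 -> 1 = 1

1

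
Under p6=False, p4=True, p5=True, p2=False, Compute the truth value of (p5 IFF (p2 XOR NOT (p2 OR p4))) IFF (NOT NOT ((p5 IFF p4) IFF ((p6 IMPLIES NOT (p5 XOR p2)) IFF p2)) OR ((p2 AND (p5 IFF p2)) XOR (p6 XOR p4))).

False

p2 OR p4 = False OR True = True
NOT (p2 OR p4) = NOT True = False
p2 XOR NOT (p2 OR p4) = False XOR False = False
p5 IFF (p2 XOR NOT (p2 OR p4)) = True IFF False = False
p5 IFF p4 = True IFF True = True
p5 XOR p2 = True XOR False = True
NOT (p5 XOR p2) = NOT True = False
p6 IMPLIES NOT (p5 XOR p2) = False IMPLIES False = True
(p6 IMPLIES NOT (p5 XOR p2)) IFF p2 = True IFF False = False
(p5 IFF p4) IFF ((p6 IMPLIES NOT (p5 XOR p2)) IFF p2) = True IFF False = False
NOT ((p5 IFF p4) IFF ((p6 IMPLIES NOT (p5 XOR p2)) IFF p2)) = NOT False = True
NOT NOT ((p5 IFF p4) IFF ((p6 IMPLIES NOT (p5 XOR p2)) IFF p2)) = NOT True = False
p5 IFF p2 = True IFF False = False
p2 AND (p5 IFF p2) = False AND False = False
p6 XOR p4 = False XOR True = True
(p2 AND (p5 IFF p2)) XOR (p6 XOR p4) = False XOR True = True
NOT NOT ((p5 IFF p4) IFF ((p6 IMPLIES NOT (p5 XOR p2)) IFF p2)) OR ((p2 AND (p5 IFF p2)) XOR (p6 XOR p4)) = False OR True = True
(p5 IFF (p2 XOR NOT (p2 OR p4))) IFF (NOT NOT ((p5 IFF p4) IFF ((p6 IMPLIES NOT (p5 XOR p2)) IFF p2)) OR ((p2 AND (p5 IFF p2)) XOR (p6 XOR p4))) = False IFF True = False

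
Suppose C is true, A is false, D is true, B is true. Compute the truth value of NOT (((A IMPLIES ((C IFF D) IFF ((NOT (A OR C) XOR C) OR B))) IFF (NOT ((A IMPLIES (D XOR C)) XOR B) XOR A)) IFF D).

F

C IFF D = T IFF T = T
A OR C = F OR T = T
NOT (A OR C) = NOT T = F
NOT (A OR C) XOR C = F XOR T = T
(NOT (A OR C) XOR C) OR B = T OR T = T
(C IFF D) IFF ((NOT (A OR C) XOR C) OR B) = T IFF T = T
A IMPLIES ((C IFF D) IFF ((NOT (A OR C) XOR C) OR B)) = F IMPLIES T = T
D XOR C = T XOR T = F
A IMPLIES (D XOR C) = F IMPLIES F = T
(A IMPLIES (D XOR C)) XOR B = T XOR T = F
NOT ((A IMPLIES (D XOR C)) XOR B) = NOT F = T
NOT ((A IMPLIES (D XOR C)) XOR B) XOR A = T XOR F = T
(A IMPLIES ((C IFF D) IFF ((NOT (A OR C) XOR C) OR B))) IFF (NOT ((A IMPLIES (D XOR C)) XOR B) XOR A) = T IFF T = T
((A IMPLIES ((C IFF D) IFF ((NOT (A OR C) XOR C) OR B))) IFF (NOT ((A IMPLIES (D XOR C)) XOR B) XOR A)) IFF D = T IFF T = T
NOT (((A IMPLIES ((C IFF D) IFF ((NOT (A OR C) XOR C) OR B))) IFF (NOT ((A IMPLIES (D XOR C)) XOR B) XOR A)) IFF D) = NOT T = F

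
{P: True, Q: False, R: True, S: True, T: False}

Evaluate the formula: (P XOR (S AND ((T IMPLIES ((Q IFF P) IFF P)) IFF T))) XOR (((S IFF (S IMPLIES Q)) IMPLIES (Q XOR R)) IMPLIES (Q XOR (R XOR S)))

Q IFF P = False IFF True = False
(Q IFF P) IFF P = False IFF True = False
T IMPLIES ((Q IFF P) IFF P) = False IMPLIES False = True
(T IMPLIES ((Q IFF P) IFF P)) IFF T = True IFF False = False
S AND ((T IMPLIES ((Q IFF P) IFF P)) IFF T) = True AND False = False
P XOR (S AND ((T IMPLIES ((Q IFF P) IFF P)) IFF T)) = True XOR False = True
S IMPLIES Q = True IMPLIES False = False
S IFF (S IMPLIES Q) = True IFF False = False
Q XOR R = False XOR True = True
(S IFF (S IMPLIES Q)) IMPLIES (Q XOR R) = False IMPLIES True = True
R XOR S = True XOR True = False
Q XOR (R XOR S) = False XOR False = False
((S IFF (S IMPLIES Q)) IMPLIES (Q XOR R)) IMPLIES (Q XOR (R XOR S)) = True IMPLIES False = False
(P XOR (S AND ((T IMPLIES ((Q IFF P) IFF P)) IFF T))) XOR (((S IFF (S IMPLIES Q)) IMPLIES (Q XOR R)) IMPLIES (Q XOR (R XOR S))) = True XOR False = True

True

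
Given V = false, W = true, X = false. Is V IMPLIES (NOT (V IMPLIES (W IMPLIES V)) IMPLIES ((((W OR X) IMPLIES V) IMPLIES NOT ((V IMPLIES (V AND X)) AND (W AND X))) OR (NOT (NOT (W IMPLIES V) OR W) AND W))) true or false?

true

Substituting V=false, W=true, X=false:
W IMPLIES V = true IMPLIES false = false
V IMPLIES (W IMPLIES V) = false IMPLIES false = true
NOT (V IMPLIES (W IMPLIES V)) = NOT true = false
W OR X = true OR false = true
(W OR X) IMPLIES V = true IMPLIES false = false
V AND X = false AND false = false
V IMPLIES (V AND X) = false IMPLIES false = true
W AND X = true AND false = false
(V IMPLIES (V AND X)) AND (W AND X) = true AND false = false
NOT ((V IMPLIES (V AND X)) AND (W AND X)) = NOT false = true
((W OR X) IMPLIES V) IMPLIES NOT ((V IMPLIES (V AND X)) AND (W AND X)) = false IMPLIES true = true
W IMPLIES V = true IMPLIES false = false
NOT (W IMPLIES V) = NOT false = true
NOT (W IMPLIES V) OR W = true OR true = true
NOT (NOT (W IMPLIES V) OR W) = NOT true = false
NOT (NOT (W IMPLIES V) OR W) AND W = false AND true = false
(((W OR X) IMPLIES V) IMPLIES NOT ((V IMPLIES (V AND X)) AND (W AND X))) OR (NOT (NOT (W IMPLIES V) OR W) AND W) = true OR false = true
NOT (V IMPLIES (W IMPLIES V)) IMPLIES ((((W OR X) IMPLIES V) IMPLIES NOT ((V IMPLIES (V AND X)) AND (W AND X))) OR (NOT (NOT (W IMPLIES V) OR W) AND W)) = false IMPLIES true = true
V IMPLIES (NOT (V IMPLIES (W IMPLIES V)) IMPLIES ((((W OR X) IMPLIES V) IMPLIES NOT ((V IMPLIES (V AND X)) AND (W AND X))) OR (NOT (NOT (W IMPLIES V) OR W) AND W))) = false IMPLIES true = true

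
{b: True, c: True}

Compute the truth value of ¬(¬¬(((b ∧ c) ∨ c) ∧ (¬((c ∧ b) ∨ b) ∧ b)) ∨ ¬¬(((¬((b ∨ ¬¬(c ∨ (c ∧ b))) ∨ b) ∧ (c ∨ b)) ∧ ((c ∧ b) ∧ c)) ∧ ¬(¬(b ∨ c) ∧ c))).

True

Substituting b=True, c=True:
b ∧ c = True ∧ True = True
(b ∧ c) ∨ c = True ∨ True = True
c ∧ b = True ∧ True = True
(c ∧ b) ∨ b = True ∨ True = True
¬((c ∧ b) ∨ b) = ¬True = False
¬((c ∧ b) ∨ b) ∧ b = False ∧ True = False
((b ∧ c) ∨ c) ∧ (¬((c ∧ b) ∨ b) ∧ b) = True ∧ False = False
¬(((b ∧ c) ∨ c) ∧ (¬((c ∧ b) ∨ b) ∧ b)) = ¬False = True
¬¬(((b ∧ c) ∨ c) ∧ (¬((c ∧ b) ∨ b) ∧ b)) = ¬True = False
c ∧ b = True ∧ True = True
c ∨ (c ∧ b) = True ∨ True = True
¬(c ∨ (c ∧ b)) = ¬True = False
¬¬(c ∨ (c ∧ b)) = ¬False = True
b ∨ ¬¬(c ∨ (c ∧ b)) = True ∨ True = True
(b ∨ ¬¬(c ∨ (c ∧ b))) ∨ b = True ∨ True = True
¬((b ∨ ¬¬(c ∨ (c ∧ b))) ∨ b) = ¬True = False
c ∨ b = True ∨ True = True
¬((b ∨ ¬¬(c ∨ (c ∧ b))) ∨ b) ∧ (c ∨ b) = False ∧ True = False
c ∧ b = True ∧ True = True
(c ∧ b) ∧ c = True ∧ True = True
(¬((b ∨ ¬¬(c ∨ (c ∧ b))) ∨ b) ∧ (c ∨ b)) ∧ ((c ∧ b) ∧ c) = False ∧ True = False
b ∨ c = True ∨ True = True
¬(b ∨ c) = ¬True = False
¬(b ∨ c) ∧ c = False ∧ True = False
¬(¬(b ∨ c) ∧ c) = ¬False = True
((¬((b ∨ ¬¬(c ∨ (c ∧ b))) ∨ b) ∧ (c ∨ b)) ∧ ((c ∧ b) ∧ c)) ∧ ¬(¬(b ∨ c) ∧ c) = False ∧ True = False
¬(((¬((b ∨ ¬¬(c ∨ (c ∧ b))) ∨ b) ∧ (c ∨ b)) ∧ ((c ∧ b) ∧ c)) ∧ ¬(¬(b ∨ c) ∧ c)) = ¬False = True
¬¬(((¬((b ∨ ¬¬(c ∨ (c ∧ b))) ∨ b) ∧ (c ∨ b)) ∧ ((c ∧ b) ∧ c)) ∧ ¬(¬(b ∨ c) ∧ c)) = ¬True = False
¬¬(((b ∧ c) ∨ c) ∧ (¬((c ∧ b) ∨ b) ∧ b)) ∨ ¬¬(((¬((b ∨ ¬¬(c ∨ (c ∧ b))) ∨ b) ∧ (c ∨ b)) ∧ ((c ∧ b) ∧ c)) ∧ ¬(¬(b ∨ c) ∧ c)) = False ∨ False = False
¬(¬¬(((b ∧ c) ∨ c) ∧ (¬((c ∧ b) ∨ b) ∧ b)) ∨ ¬¬(((¬((b ∨ ¬¬(c ∨ (c ∧ b))) ∨ b) ∧ (c ∨ b)) ∧ ((c ∧ b) ∧ c)) ∧ ¬(¬(b ∨ c) ∧ c))) = ¬False = True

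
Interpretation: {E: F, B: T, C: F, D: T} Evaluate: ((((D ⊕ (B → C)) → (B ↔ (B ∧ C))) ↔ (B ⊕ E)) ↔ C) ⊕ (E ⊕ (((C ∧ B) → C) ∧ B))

F

B → C = T → F = F
D ⊕ (B → C) = T ⊕ F = T
B ∧ C = T ∧ F = F
B ↔ (B ∧ C) = T ↔ F = F
(D ⊕ (B → C)) → (B ↔ (B ∧ C)) = T → F = F
B ⊕ E = T ⊕ F = T
((D ⊕ (B → C)) → (B ↔ (B ∧ C))) ↔ (B ⊕ E) = F ↔ T = F
(((D ⊕ (B → C)) → (B ↔ (B ∧ C))) ↔ (B ⊕ E)) ↔ C = F ↔ F = T
C ∧ B = F ∧ T = F
(C ∧ B) → C = F → F = T
((C ∧ B) → C) ∧ B = T ∧ T = T
E ⊕ (((C ∧ B) → C) ∧ B) = F ⊕ T = T
((((D ⊕ (B → C)) → (B ↔ (B ∧ C))) ↔ (B ⊕ E)) ↔ C) ⊕ (E ⊕ (((C ∧ B) → C) ∧ B)) = T ⊕ T = F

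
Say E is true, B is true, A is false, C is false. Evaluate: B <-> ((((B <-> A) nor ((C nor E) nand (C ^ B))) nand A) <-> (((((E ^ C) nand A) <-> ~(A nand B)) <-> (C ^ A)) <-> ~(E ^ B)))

1

Substituting E=1, B=1, A=0, C=0:
B <-> A = 1 <-> 0 = 0
C nor E = 0 nor 1 = 0
C ^ B = 0 ^ 1 = 1
(C nor E) nand (C ^ B) = 0 nand 1 = 1
(B <-> A) nor ((C nor E) nand (C ^ B)) = 0 nor 1 = 0
((B <-> A) nor ((C nor E) nand (C ^ B))) nand A = 0 nand 0 = 1
E ^ C = 1 ^ 0 = 1
(E ^ C) nand A = 1 nand 0 = 1
A nand B = 0 nand 1 = 1
~(A nand B) = ~1 = 0
((E ^ C) nand A) <-> ~(A nand B) = 1 <-> 0 = 0
C ^ A = 0 ^ 0 = 0
(((E ^ C) nand A) <-> ~(A nand B)) <-> (C ^ A) = 0 <-> 0 = 1
E ^ B = 1 ^ 1 = 0
~(E ^ B) = ~0 = 1
((((E ^ C) nand A) <-> ~(A nand B)) <-> (C ^ A)) <-> ~(E ^ B) = 1 <-> 1 = 1
(((B <-> A) nor ((C nor E) nand (C ^ B))) nand A) <-> (((((E ^ C) nand A) <-> ~(A nand B)) <-> (C ^ A)) <-> ~(E ^ B)) = 1 <-> 1 = 1
B <-> ((((B <-> A) nor ((C nor E) nand (C ^ B))) nand A) <-> (((((E ^ C) nand A) <-> ~(A nand B)) <-> (C ^ A)) <-> ~(E ^ B))) = 1 <-> 1 = 1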